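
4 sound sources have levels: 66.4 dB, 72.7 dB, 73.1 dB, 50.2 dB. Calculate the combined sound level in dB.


Formula: L_total = 10 * log10( sum(10^(Li/10)) )
  Source 1: 10^(66.4/10) = 4365158.3224
  Source 2: 10^(72.7/10) = 18620871.3666
  Source 3: 10^(73.1/10) = 20417379.4467
  Source 4: 10^(50.2/10) = 104712.8548
Sum of linear values = 43508121.9905
L_total = 10 * log10(43508121.9905) = 76.39

76.39 dB


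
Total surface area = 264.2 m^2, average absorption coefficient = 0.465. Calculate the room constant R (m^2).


Given values:
  S = 264.2 m^2, alpha = 0.465
Formula: R = S * alpha / (1 - alpha)
Numerator: 264.2 * 0.465 = 122.853
Denominator: 1 - 0.465 = 0.535
R = 122.853 / 0.535 = 229.63

229.63 m^2


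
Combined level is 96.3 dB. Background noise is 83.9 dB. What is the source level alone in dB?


Given values:
  L_total = 96.3 dB, L_bg = 83.9 dB
Formula: L_source = 10 * log10(10^(L_total/10) - 10^(L_bg/10))
Convert to linear:
  10^(96.3/10) = 4265795188.0159
  10^(83.9/10) = 245470891.5685
Difference: 4265795188.0159 - 245470891.5685 = 4020324296.4474
L_source = 10 * log10(4020324296.4474) = 96.04

96.04 dB


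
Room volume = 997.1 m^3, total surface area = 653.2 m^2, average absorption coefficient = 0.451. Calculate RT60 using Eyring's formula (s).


Given values:
  V = 997.1 m^3, S = 653.2 m^2, alpha = 0.451
Formula: RT60 = 0.161 * V / (-S * ln(1 - alpha))
Compute ln(1 - 0.451) = ln(0.549) = -0.599657
Denominator: -653.2 * -0.599657 = 391.696
Numerator: 0.161 * 997.1 = 160.5331
RT60 = 160.5331 / 391.696 = 0.41

0.41 s


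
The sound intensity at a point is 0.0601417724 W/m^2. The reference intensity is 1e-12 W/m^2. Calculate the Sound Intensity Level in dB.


Given values:
  I = 0.0601417724 W/m^2
  I_ref = 1e-12 W/m^2
Formula: SIL = 10 * log10(I / I_ref)
Compute ratio: I / I_ref = 60141772400
Compute log10: log10(60141772400) = 10.779176
Multiply: SIL = 10 * 10.779176 = 107.79

107.79 dB


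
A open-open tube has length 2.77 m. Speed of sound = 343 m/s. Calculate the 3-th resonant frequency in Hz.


Given values:
  Tube type: open-open, L = 2.77 m, c = 343 m/s, n = 3
Formula: f_n = n * c / (2 * L)
Compute 2 * L = 2 * 2.77 = 5.54
f = 3 * 343 / 5.54
f = 185.74

185.74 Hz


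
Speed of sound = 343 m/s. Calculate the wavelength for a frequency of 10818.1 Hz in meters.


Given values:
  c = 343 m/s, f = 10818.1 Hz
Formula: lambda = c / f
lambda = 343 / 10818.1
lambda = 0.0317

0.0317 m


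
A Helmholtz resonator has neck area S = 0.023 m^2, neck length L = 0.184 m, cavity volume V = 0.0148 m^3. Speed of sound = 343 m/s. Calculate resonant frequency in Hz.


Given values:
  S = 0.023 m^2, L = 0.184 m, V = 0.0148 m^3, c = 343 m/s
Formula: f = (c / (2*pi)) * sqrt(S / (V * L))
Compute V * L = 0.0148 * 0.184 = 0.0027232
Compute S / (V * L) = 0.023 / 0.0027232 = 8.4459
Compute sqrt(8.4459) = 2.906183
Compute c / (2*pi) = 343 / 6.283185 = 54.590148
f = 54.590148 * 2.906183 = 158.65

158.65 Hz


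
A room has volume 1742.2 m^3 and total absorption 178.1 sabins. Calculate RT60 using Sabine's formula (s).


Given values:
  V = 1742.2 m^3
  A = 178.1 sabins
Formula: RT60 = 0.161 * V / A
Numerator: 0.161 * 1742.2 = 280.4942
RT60 = 280.4942 / 178.1 = 1.575

1.575 s


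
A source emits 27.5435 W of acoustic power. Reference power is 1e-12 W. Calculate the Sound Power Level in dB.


Given values:
  W = 27.5435 W
  W_ref = 1e-12 W
Formula: SWL = 10 * log10(W / W_ref)
Compute ratio: W / W_ref = 27543500000000
Compute log10: log10(27543500000000) = 13.440019
Multiply: SWL = 10 * 13.440019 = 134.4

134.4 dB


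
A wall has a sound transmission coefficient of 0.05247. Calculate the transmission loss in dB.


Given values:
  tau = 0.05247
Formula: TL = 10 * log10(1 / tau)
Compute 1 / tau = 1 / 0.05247 = 19.0585
Compute log10(19.0585) = 1.280089
TL = 10 * 1.280089 = 12.8

12.8 dB


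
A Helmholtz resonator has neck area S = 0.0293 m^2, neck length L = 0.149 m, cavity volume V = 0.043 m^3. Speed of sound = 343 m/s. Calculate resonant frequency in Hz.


Given values:
  S = 0.0293 m^2, L = 0.149 m, V = 0.043 m^3, c = 343 m/s
Formula: f = (c / (2*pi)) * sqrt(S / (V * L))
Compute V * L = 0.043 * 0.149 = 0.006407
Compute S / (V * L) = 0.0293 / 0.006407 = 4.5731
Compute sqrt(4.5731) = 2.138481
Compute c / (2*pi) = 343 / 6.283185 = 54.590148
f = 54.590148 * 2.138481 = 116.74

116.74 Hz


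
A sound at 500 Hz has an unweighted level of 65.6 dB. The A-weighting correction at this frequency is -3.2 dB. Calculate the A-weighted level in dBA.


Given values:
  SPL = 65.6 dB
  A-weighting at 500 Hz = -3.2 dB
Formula: L_A = SPL + A_weight
L_A = 65.6 + (-3.2)
L_A = 62.4

62.4 dBA


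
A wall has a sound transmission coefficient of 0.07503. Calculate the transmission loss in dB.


Given values:
  tau = 0.07503
Formula: TL = 10 * log10(1 / tau)
Compute 1 / tau = 1 / 0.07503 = 13.328
Compute log10(13.328) = 1.124765
TL = 10 * 1.124765 = 11.25

11.25 dB


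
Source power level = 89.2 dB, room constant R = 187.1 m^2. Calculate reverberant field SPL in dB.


Given values:
  Lw = 89.2 dB, R = 187.1 m^2
Formula: SPL = Lw + 10 * log10(4 / R)
Compute 4 / R = 4 / 187.1 = 0.021379
Compute 10 * log10(0.021379) = -16.7001
SPL = 89.2 + (-16.7001) = 72.5

72.5 dB


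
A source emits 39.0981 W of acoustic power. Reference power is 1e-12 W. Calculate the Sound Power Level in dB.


Given values:
  W = 39.0981 W
  W_ref = 1e-12 W
Formula: SWL = 10 * log10(W / W_ref)
Compute ratio: W / W_ref = 39098100000000
Compute log10: log10(39098100000000) = 13.592156
Multiply: SWL = 10 * 13.592156 = 135.92

135.92 dB


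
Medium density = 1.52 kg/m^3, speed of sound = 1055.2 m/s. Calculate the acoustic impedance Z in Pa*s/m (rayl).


Given values:
  rho = 1.52 kg/m^3
  c = 1055.2 m/s
Formula: Z = rho * c
Z = 1.52 * 1055.2
Z = 1603.9

1603.9 rayl


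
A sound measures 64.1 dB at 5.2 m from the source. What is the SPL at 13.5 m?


Given values:
  SPL1 = 64.1 dB, r1 = 5.2 m, r2 = 13.5 m
Formula: SPL2 = SPL1 - 20 * log10(r2 / r1)
Compute ratio: r2 / r1 = 13.5 / 5.2 = 2.5962
Compute log10: log10(2.5962) = 0.414338
Compute drop: 20 * 0.414338 = 8.2868
SPL2 = 64.1 - 8.2868 = 55.81

55.81 dB


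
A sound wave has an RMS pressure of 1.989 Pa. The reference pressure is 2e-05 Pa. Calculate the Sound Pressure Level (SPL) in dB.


Given values:
  p = 1.989 Pa
  p_ref = 2e-05 Pa
Formula: SPL = 20 * log10(p / p_ref)
Compute ratio: p / p_ref = 1.989 / 2e-05 = 99450
Compute log10: log10(99450) = 4.997605
Multiply: SPL = 20 * 4.997605 = 99.95

99.95 dB


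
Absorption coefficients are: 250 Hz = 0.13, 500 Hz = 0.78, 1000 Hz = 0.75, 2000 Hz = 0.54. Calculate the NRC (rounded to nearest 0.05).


Given values:
  a_250 = 0.13, a_500 = 0.78
  a_1000 = 0.75, a_2000 = 0.54
Formula: NRC = (a250 + a500 + a1000 + a2000) / 4
Sum = 0.13 + 0.78 + 0.75 + 0.54 = 2.2
NRC = 2.2 / 4 = 0.55
Rounded to nearest 0.05: 0.55

0.55


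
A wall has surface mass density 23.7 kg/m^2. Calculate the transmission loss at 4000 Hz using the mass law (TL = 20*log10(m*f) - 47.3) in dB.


Given values:
  m = 23.7 kg/m^2, f = 4000 Hz
Formula: TL = 20 * log10(m * f) - 47.3
Compute m * f = 23.7 * 4000 = 94800.0
Compute log10(94800.0) = 4.976808
Compute 20 * 4.976808 = 99.5362
TL = 99.5362 - 47.3 = 52.24

52.24 dB


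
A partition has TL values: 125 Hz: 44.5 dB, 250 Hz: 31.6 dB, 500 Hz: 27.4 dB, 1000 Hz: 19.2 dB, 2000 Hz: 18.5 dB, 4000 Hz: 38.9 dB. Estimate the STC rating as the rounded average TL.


Given TL values at each frequency:
  125 Hz: 44.5 dB
  250 Hz: 31.6 dB
  500 Hz: 27.4 dB
  1000 Hz: 19.2 dB
  2000 Hz: 18.5 dB
  4000 Hz: 38.9 dB
Formula: STC ~ round(average of TL values)
Sum = 44.5 + 31.6 + 27.4 + 19.2 + 18.5 + 38.9 = 180.1
Average = 180.1 / 6 = 30.02
Rounded: 30

30


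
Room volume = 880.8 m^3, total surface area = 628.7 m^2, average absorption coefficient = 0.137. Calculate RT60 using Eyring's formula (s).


Given values:
  V = 880.8 m^3, S = 628.7 m^2, alpha = 0.137
Formula: RT60 = 0.161 * V / (-S * ln(1 - alpha))
Compute ln(1 - 0.137) = ln(0.863) = -0.147341
Denominator: -628.7 * -0.147341 = 92.6333
Numerator: 0.161 * 880.8 = 141.8088
RT60 = 141.8088 / 92.6333 = 1.531

1.531 s


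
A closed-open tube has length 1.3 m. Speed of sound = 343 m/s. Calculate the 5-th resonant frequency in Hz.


Given values:
  Tube type: closed-open, L = 1.3 m, c = 343 m/s, n = 5
Formula: f_n = (2n - 1) * c / (4 * L)
Compute 2n - 1 = 2*5 - 1 = 9
Compute 4 * L = 4 * 1.3 = 5.2
f = 9 * 343 / 5.2
f = 593.65

593.65 Hz


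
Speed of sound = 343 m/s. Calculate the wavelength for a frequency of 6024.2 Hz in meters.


Given values:
  c = 343 m/s, f = 6024.2 Hz
Formula: lambda = c / f
lambda = 343 / 6024.2
lambda = 0.0569

0.0569 m


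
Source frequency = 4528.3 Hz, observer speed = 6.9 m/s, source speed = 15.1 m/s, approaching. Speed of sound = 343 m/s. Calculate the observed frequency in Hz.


Given values:
  f_s = 4528.3 Hz, v_o = 6.9 m/s, v_s = 15.1 m/s
  Direction: approaching
Formula: f_o = f_s * (c + v_o) / (c - v_s)
Numerator: c + v_o = 343 + 6.9 = 349.9
Denominator: c - v_s = 343 - 15.1 = 327.9
f_o = 4528.3 * 349.9 / 327.9 = 4832.12

4832.12 Hz


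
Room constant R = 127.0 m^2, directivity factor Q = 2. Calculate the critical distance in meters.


Given values:
  R = 127.0 m^2, Q = 2
Formula: d_c = 0.141 * sqrt(Q * R)
Compute Q * R = 2 * 127.0 = 254.0
Compute sqrt(254.0) = 15.9374
d_c = 0.141 * 15.9374 = 2.247

2.247 m


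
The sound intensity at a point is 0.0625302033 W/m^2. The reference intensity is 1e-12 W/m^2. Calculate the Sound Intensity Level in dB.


Given values:
  I = 0.0625302033 W/m^2
  I_ref = 1e-12 W/m^2
Formula: SIL = 10 * log10(I / I_ref)
Compute ratio: I / I_ref = 62530203300
Compute log10: log10(62530203300) = 10.79609
Multiply: SIL = 10 * 10.79609 = 107.96

107.96 dB


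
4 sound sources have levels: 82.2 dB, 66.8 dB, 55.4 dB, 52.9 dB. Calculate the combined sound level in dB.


Formula: L_total = 10 * log10( sum(10^(Li/10)) )
  Source 1: 10^(82.2/10) = 165958690.7438
  Source 2: 10^(66.8/10) = 4786300.9232
  Source 3: 10^(55.4/10) = 346736.8505
  Source 4: 10^(52.9/10) = 194984.46
Sum of linear values = 171286712.9775
L_total = 10 * log10(171286712.9775) = 82.34

82.34 dB


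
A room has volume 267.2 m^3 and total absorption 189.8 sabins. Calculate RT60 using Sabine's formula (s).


Given values:
  V = 267.2 m^3
  A = 189.8 sabins
Formula: RT60 = 0.161 * V / A
Numerator: 0.161 * 267.2 = 43.0192
RT60 = 43.0192 / 189.8 = 0.227

0.227 s


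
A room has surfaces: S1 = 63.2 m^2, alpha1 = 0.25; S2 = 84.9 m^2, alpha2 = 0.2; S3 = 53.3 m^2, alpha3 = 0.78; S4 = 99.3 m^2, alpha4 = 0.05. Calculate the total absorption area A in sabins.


Given surfaces:
  Surface 1: 63.2 * 0.25 = 15.8
  Surface 2: 84.9 * 0.2 = 16.98
  Surface 3: 53.3 * 0.78 = 41.574
  Surface 4: 99.3 * 0.05 = 4.965
Formula: A = sum(Si * alpha_i)
A = 15.8 + 16.98 + 41.574 + 4.965
A = 79.32

79.32 sabins


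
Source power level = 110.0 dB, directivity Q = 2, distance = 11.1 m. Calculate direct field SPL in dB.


Given values:
  Lw = 110.0 dB, Q = 2, r = 11.1 m
Formula: SPL = Lw + 10 * log10(Q / (4 * pi * r^2))
Compute 4 * pi * r^2 = 4 * pi * 11.1^2 = 1548.3025
Compute Q / denom = 2 / 1548.3025 = 0.00129174
Compute 10 * log10(0.00129174) = -28.8882
SPL = 110.0 + (-28.8882) = 81.11

81.11 dB


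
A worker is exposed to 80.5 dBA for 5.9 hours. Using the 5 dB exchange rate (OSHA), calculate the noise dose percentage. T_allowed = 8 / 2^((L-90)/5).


Given values:
  L = 80.5 dBA, T = 5.9 hours
Formula: T_allowed = 8 / 2^((L - 90) / 5)
Compute exponent: (80.5 - 90) / 5 = -1.9
Compute 2^(-1.9) = 0.267943
T_allowed = 8 / 0.267943 = 29.857096 hours
Dose = (T / T_allowed) * 100
Dose = (5.9 / 29.857096) * 100 = 19.76

19.76 %


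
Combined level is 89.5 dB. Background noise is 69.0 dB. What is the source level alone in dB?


Given values:
  L_total = 89.5 dB, L_bg = 69.0 dB
Formula: L_source = 10 * log10(10^(L_total/10) - 10^(L_bg/10))
Convert to linear:
  10^(89.5/10) = 891250938.1337
  10^(69.0/10) = 7943282.3472
Difference: 891250938.1337 - 7943282.3472 = 883307655.7865
L_source = 10 * log10(883307655.7865) = 89.46

89.46 dB


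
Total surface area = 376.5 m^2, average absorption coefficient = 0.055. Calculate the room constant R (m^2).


Given values:
  S = 376.5 m^2, alpha = 0.055
Formula: R = S * alpha / (1 - alpha)
Numerator: 376.5 * 0.055 = 20.7075
Denominator: 1 - 0.055 = 0.945
R = 20.7075 / 0.945 = 21.91

21.91 m^2


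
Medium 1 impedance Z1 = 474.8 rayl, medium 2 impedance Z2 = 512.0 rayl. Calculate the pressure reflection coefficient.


Given values:
  Z1 = 474.8 rayl, Z2 = 512.0 rayl
Formula: R = (Z2 - Z1) / (Z2 + Z1)
Numerator: Z2 - Z1 = 512.0 - 474.8 = 37.2
Denominator: Z2 + Z1 = 512.0 + 474.8 = 986.8
R = 37.2 / 986.8 = 0.0377

0.0377


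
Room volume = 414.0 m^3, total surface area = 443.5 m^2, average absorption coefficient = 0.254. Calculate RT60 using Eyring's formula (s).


Given values:
  V = 414.0 m^3, S = 443.5 m^2, alpha = 0.254
Formula: RT60 = 0.161 * V / (-S * ln(1 - alpha))
Compute ln(1 - 0.254) = ln(0.746) = -0.29303
Denominator: -443.5 * -0.29303 = 129.9588
Numerator: 0.161 * 414.0 = 66.654
RT60 = 66.654 / 129.9588 = 0.513

0.513 s


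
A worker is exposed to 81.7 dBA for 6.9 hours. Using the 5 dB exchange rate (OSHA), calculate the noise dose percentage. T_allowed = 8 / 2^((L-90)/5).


Given values:
  L = 81.7 dBA, T = 6.9 hours
Formula: T_allowed = 8 / 2^((L - 90) / 5)
Compute exponent: (81.7 - 90) / 5 = -1.66
Compute 2^(-1.66) = 0.316439
T_allowed = 8 / 0.316439 = 25.281334 hours
Dose = (T / T_allowed) * 100
Dose = (6.9 / 25.281334) * 100 = 27.29

27.29 %


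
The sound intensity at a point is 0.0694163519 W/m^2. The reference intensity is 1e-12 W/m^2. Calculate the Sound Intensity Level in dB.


Given values:
  I = 0.0694163519 W/m^2
  I_ref = 1e-12 W/m^2
Formula: SIL = 10 * log10(I / I_ref)
Compute ratio: I / I_ref = 69416351900
Compute log10: log10(69416351900) = 10.841462
Multiply: SIL = 10 * 10.841462 = 108.41

108.41 dB


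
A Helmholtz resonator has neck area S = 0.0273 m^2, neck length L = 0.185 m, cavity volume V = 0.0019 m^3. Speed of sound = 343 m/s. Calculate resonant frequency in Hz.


Given values:
  S = 0.0273 m^2, L = 0.185 m, V = 0.0019 m^3, c = 343 m/s
Formula: f = (c / (2*pi)) * sqrt(S / (V * L))
Compute V * L = 0.0019 * 0.185 = 0.0003515
Compute S / (V * L) = 0.0273 / 0.0003515 = 77.6671
Compute sqrt(77.6671) = 8.812894
Compute c / (2*pi) = 343 / 6.283185 = 54.590148
f = 54.590148 * 8.812894 = 481.1

481.1 Hz


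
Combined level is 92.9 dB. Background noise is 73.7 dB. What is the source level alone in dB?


Given values:
  L_total = 92.9 dB, L_bg = 73.7 dB
Formula: L_source = 10 * log10(10^(L_total/10) - 10^(L_bg/10))
Convert to linear:
  10^(92.9/10) = 1949844599.758
  10^(73.7/10) = 23442288.1532
Difference: 1949844599.758 - 23442288.1532 = 1926402311.6048
L_source = 10 * log10(1926402311.6048) = 92.85

92.85 dB


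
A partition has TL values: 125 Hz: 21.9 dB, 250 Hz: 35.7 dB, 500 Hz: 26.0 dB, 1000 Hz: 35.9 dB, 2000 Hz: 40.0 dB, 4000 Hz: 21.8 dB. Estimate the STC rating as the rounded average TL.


Given TL values at each frequency:
  125 Hz: 21.9 dB
  250 Hz: 35.7 dB
  500 Hz: 26.0 dB
  1000 Hz: 35.9 dB
  2000 Hz: 40.0 dB
  4000 Hz: 21.8 dB
Formula: STC ~ round(average of TL values)
Sum = 21.9 + 35.7 + 26.0 + 35.9 + 40.0 + 21.8 = 181.3
Average = 181.3 / 6 = 30.22
Rounded: 30

30


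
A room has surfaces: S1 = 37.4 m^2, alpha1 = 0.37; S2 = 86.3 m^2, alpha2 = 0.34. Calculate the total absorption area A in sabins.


Given surfaces:
  Surface 1: 37.4 * 0.37 = 13.838
  Surface 2: 86.3 * 0.34 = 29.342
Formula: A = sum(Si * alpha_i)
A = 13.838 + 29.342
A = 43.18

43.18 sabins


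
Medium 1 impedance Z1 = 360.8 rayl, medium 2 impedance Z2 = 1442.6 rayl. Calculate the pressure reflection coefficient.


Given values:
  Z1 = 360.8 rayl, Z2 = 1442.6 rayl
Formula: R = (Z2 - Z1) / (Z2 + Z1)
Numerator: Z2 - Z1 = 1442.6 - 360.8 = 1081.8
Denominator: Z2 + Z1 = 1442.6 + 360.8 = 1803.4
R = 1081.8 / 1803.4 = 0.5999

0.5999


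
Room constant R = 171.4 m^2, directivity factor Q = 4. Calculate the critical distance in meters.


Given values:
  R = 171.4 m^2, Q = 4
Formula: d_c = 0.141 * sqrt(Q * R)
Compute Q * R = 4 * 171.4 = 685.6
Compute sqrt(685.6) = 26.184
d_c = 0.141 * 26.184 = 3.692

3.692 m


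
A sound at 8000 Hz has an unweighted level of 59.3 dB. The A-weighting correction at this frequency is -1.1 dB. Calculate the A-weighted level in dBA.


Given values:
  SPL = 59.3 dB
  A-weighting at 8000 Hz = -1.1 dB
Formula: L_A = SPL + A_weight
L_A = 59.3 + (-1.1)
L_A = 58.2

58.2 dBA


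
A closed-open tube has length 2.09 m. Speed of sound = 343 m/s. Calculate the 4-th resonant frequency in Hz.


Given values:
  Tube type: closed-open, L = 2.09 m, c = 343 m/s, n = 4
Formula: f_n = (2n - 1) * c / (4 * L)
Compute 2n - 1 = 2*4 - 1 = 7
Compute 4 * L = 4 * 2.09 = 8.36
f = 7 * 343 / 8.36
f = 287.2

287.2 Hz


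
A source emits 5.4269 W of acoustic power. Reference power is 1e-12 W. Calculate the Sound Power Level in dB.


Given values:
  W = 5.4269 W
  W_ref = 1e-12 W
Formula: SWL = 10 * log10(W / W_ref)
Compute ratio: W / W_ref = 5426900000000
Compute log10: log10(5426900000000) = 12.734552
Multiply: SWL = 10 * 12.734552 = 127.35

127.35 dB


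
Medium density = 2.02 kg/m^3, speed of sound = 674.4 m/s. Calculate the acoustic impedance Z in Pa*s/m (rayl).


Given values:
  rho = 2.02 kg/m^3
  c = 674.4 m/s
Formula: Z = rho * c
Z = 2.02 * 674.4
Z = 1362.29

1362.29 rayl


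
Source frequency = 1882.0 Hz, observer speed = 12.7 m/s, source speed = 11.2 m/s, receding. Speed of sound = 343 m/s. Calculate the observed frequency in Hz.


Given values:
  f_s = 1882.0 Hz, v_o = 12.7 m/s, v_s = 11.2 m/s
  Direction: receding
Formula: f_o = f_s * (c - v_o) / (c + v_s)
Numerator: c - v_o = 343 - 12.7 = 330.3
Denominator: c + v_s = 343 + 11.2 = 354.2
f_o = 1882.0 * 330.3 / 354.2 = 1755.01

1755.01 Hz


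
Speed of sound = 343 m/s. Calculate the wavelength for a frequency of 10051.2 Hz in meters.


Given values:
  c = 343 m/s, f = 10051.2 Hz
Formula: lambda = c / f
lambda = 343 / 10051.2
lambda = 0.0341

0.0341 m


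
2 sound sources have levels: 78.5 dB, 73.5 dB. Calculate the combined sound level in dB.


Formula: L_total = 10 * log10( sum(10^(Li/10)) )
  Source 1: 10^(78.5/10) = 70794578.4384
  Source 2: 10^(73.5/10) = 22387211.3857
Sum of linear values = 93181789.8241
L_total = 10 * log10(93181789.8241) = 79.69

79.69 dB


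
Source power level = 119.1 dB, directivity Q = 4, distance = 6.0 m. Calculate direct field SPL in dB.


Given values:
  Lw = 119.1 dB, Q = 4, r = 6.0 m
Formula: SPL = Lw + 10 * log10(Q / (4 * pi * r^2))
Compute 4 * pi * r^2 = 4 * pi * 6.0^2 = 452.3893
Compute Q / denom = 4 / 452.3893 = 0.00884194
Compute 10 * log10(0.00884194) = -20.5345
SPL = 119.1 + (-20.5345) = 98.57

98.57 dB


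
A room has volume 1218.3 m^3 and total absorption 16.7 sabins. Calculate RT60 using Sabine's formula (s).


Given values:
  V = 1218.3 m^3
  A = 16.7 sabins
Formula: RT60 = 0.161 * V / A
Numerator: 0.161 * 1218.3 = 196.1463
RT60 = 196.1463 / 16.7 = 11.745

11.745 s


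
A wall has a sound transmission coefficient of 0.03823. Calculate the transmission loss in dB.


Given values:
  tau = 0.03823
Formula: TL = 10 * log10(1 / tau)
Compute 1 / tau = 1 / 0.03823 = 26.1575
Compute log10(26.1575) = 1.417596
TL = 10 * 1.417596 = 14.18

14.18 dB


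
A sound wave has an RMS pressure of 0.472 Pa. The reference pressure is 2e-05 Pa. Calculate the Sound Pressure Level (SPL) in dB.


Given values:
  p = 0.472 Pa
  p_ref = 2e-05 Pa
Formula: SPL = 20 * log10(p / p_ref)
Compute ratio: p / p_ref = 0.472 / 2e-05 = 23600
Compute log10: log10(23600) = 4.372912
Multiply: SPL = 20 * 4.372912 = 87.46

87.46 dB


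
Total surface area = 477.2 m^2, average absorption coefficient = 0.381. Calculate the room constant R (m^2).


Given values:
  S = 477.2 m^2, alpha = 0.381
Formula: R = S * alpha / (1 - alpha)
Numerator: 477.2 * 0.381 = 181.8132
Denominator: 1 - 0.381 = 0.619
R = 181.8132 / 0.619 = 293.72

293.72 m^2


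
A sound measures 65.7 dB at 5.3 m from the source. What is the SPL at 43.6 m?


Given values:
  SPL1 = 65.7 dB, r1 = 5.3 m, r2 = 43.6 m
Formula: SPL2 = SPL1 - 20 * log10(r2 / r1)
Compute ratio: r2 / r1 = 43.6 / 5.3 = 8.2264
Compute log10: log10(8.2264) = 0.91521
Compute drop: 20 * 0.91521 = 18.3042
SPL2 = 65.7 - 18.3042 = 47.4

47.4 dB


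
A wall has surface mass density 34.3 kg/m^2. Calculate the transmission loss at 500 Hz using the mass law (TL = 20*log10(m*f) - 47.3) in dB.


Given values:
  m = 34.3 kg/m^2, f = 500 Hz
Formula: TL = 20 * log10(m * f) - 47.3
Compute m * f = 34.3 * 500 = 17150.0
Compute log10(17150.0) = 4.234264
Compute 20 * 4.234264 = 84.6853
TL = 84.6853 - 47.3 = 37.39

37.39 dB


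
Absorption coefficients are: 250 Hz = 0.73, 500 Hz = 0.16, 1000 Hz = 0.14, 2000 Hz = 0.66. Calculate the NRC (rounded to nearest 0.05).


Given values:
  a_250 = 0.73, a_500 = 0.16
  a_1000 = 0.14, a_2000 = 0.66
Formula: NRC = (a250 + a500 + a1000 + a2000) / 4
Sum = 0.73 + 0.16 + 0.14 + 0.66 = 1.69
NRC = 1.69 / 4 = 0.4225
Rounded to nearest 0.05: 0.4

0.4


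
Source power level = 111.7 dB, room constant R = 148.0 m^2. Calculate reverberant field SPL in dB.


Given values:
  Lw = 111.7 dB, R = 148.0 m^2
Formula: SPL = Lw + 10 * log10(4 / R)
Compute 4 / R = 4 / 148.0 = 0.027027
Compute 10 * log10(0.027027) = -15.682
SPL = 111.7 + (-15.682) = 96.02

96.02 dB


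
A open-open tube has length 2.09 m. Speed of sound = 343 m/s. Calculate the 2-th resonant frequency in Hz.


Given values:
  Tube type: open-open, L = 2.09 m, c = 343 m/s, n = 2
Formula: f_n = n * c / (2 * L)
Compute 2 * L = 2 * 2.09 = 4.18
f = 2 * 343 / 4.18
f = 164.11

164.11 Hz


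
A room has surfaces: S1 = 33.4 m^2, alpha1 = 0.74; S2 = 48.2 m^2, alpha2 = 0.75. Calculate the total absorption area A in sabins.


Given surfaces:
  Surface 1: 33.4 * 0.74 = 24.716
  Surface 2: 48.2 * 0.75 = 36.15
Formula: A = sum(Si * alpha_i)
A = 24.716 + 36.15
A = 60.87

60.87 sabins


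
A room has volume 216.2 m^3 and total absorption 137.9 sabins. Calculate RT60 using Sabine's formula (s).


Given values:
  V = 216.2 m^3
  A = 137.9 sabins
Formula: RT60 = 0.161 * V / A
Numerator: 0.161 * 216.2 = 34.8082
RT60 = 34.8082 / 137.9 = 0.252

0.252 s


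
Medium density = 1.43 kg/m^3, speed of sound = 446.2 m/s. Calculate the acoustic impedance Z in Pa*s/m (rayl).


Given values:
  rho = 1.43 kg/m^3
  c = 446.2 m/s
Formula: Z = rho * c
Z = 1.43 * 446.2
Z = 638.07

638.07 rayl


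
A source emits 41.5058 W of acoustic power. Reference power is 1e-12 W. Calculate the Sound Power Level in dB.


Given values:
  W = 41.5058 W
  W_ref = 1e-12 W
Formula: SWL = 10 * log10(W / W_ref)
Compute ratio: W / W_ref = 41505800000000
Compute log10: log10(41505800000000) = 13.618109
Multiply: SWL = 10 * 13.618109 = 136.18

136.18 dB


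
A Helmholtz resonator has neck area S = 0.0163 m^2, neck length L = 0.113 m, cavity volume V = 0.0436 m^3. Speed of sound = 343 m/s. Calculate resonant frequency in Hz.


Given values:
  S = 0.0163 m^2, L = 0.113 m, V = 0.0436 m^3, c = 343 m/s
Formula: f = (c / (2*pi)) * sqrt(S / (V * L))
Compute V * L = 0.0436 * 0.113 = 0.0049268
Compute S / (V * L) = 0.0163 / 0.0049268 = 3.3084
Compute sqrt(3.3084) = 1.818901
Compute c / (2*pi) = 343 / 6.283185 = 54.590148
f = 54.590148 * 1.818901 = 99.29

99.29 Hz


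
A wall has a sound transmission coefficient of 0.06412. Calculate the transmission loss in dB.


Given values:
  tau = 0.06412
Formula: TL = 10 * log10(1 / tau)
Compute 1 / tau = 1 / 0.06412 = 15.5958
Compute log10(15.5958) = 1.193008
TL = 10 * 1.193008 = 11.93

11.93 dB


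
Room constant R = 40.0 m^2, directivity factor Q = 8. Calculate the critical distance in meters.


Given values:
  R = 40.0 m^2, Q = 8
Formula: d_c = 0.141 * sqrt(Q * R)
Compute Q * R = 8 * 40.0 = 320.0
Compute sqrt(320.0) = 17.8885
d_c = 0.141 * 17.8885 = 2.522

2.522 m


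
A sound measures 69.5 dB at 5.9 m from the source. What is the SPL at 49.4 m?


Given values:
  SPL1 = 69.5 dB, r1 = 5.9 m, r2 = 49.4 m
Formula: SPL2 = SPL1 - 20 * log10(r2 / r1)
Compute ratio: r2 / r1 = 49.4 / 5.9 = 8.3729
Compute log10: log10(8.3729) = 0.922876
Compute drop: 20 * 0.922876 = 18.4575
SPL2 = 69.5 - 18.4575 = 51.04

51.04 dB


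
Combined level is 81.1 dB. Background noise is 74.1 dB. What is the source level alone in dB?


Given values:
  L_total = 81.1 dB, L_bg = 74.1 dB
Formula: L_source = 10 * log10(10^(L_total/10) - 10^(L_bg/10))
Convert to linear:
  10^(81.1/10) = 128824955.1693
  10^(74.1/10) = 25703957.8277
Difference: 128824955.1693 - 25703957.8277 = 103120997.3416
L_source = 10 * log10(103120997.3416) = 80.13

80.13 dB


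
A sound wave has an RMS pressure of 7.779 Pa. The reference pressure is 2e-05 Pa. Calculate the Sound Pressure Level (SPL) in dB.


Given values:
  p = 7.779 Pa
  p_ref = 2e-05 Pa
Formula: SPL = 20 * log10(p / p_ref)
Compute ratio: p / p_ref = 7.779 / 2e-05 = 388950
Compute log10: log10(388950) = 5.589894
Multiply: SPL = 20 * 5.589894 = 111.8

111.8 dB


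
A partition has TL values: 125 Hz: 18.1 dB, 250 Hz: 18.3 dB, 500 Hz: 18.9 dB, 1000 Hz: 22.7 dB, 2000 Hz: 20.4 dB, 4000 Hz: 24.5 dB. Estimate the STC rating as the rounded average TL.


Given TL values at each frequency:
  125 Hz: 18.1 dB
  250 Hz: 18.3 dB
  500 Hz: 18.9 dB
  1000 Hz: 22.7 dB
  2000 Hz: 20.4 dB
  4000 Hz: 24.5 dB
Formula: STC ~ round(average of TL values)
Sum = 18.1 + 18.3 + 18.9 + 22.7 + 20.4 + 24.5 = 122.9
Average = 122.9 / 6 = 20.48
Rounded: 20

20


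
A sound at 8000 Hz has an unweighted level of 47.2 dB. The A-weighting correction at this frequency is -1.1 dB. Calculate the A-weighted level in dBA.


Given values:
  SPL = 47.2 dB
  A-weighting at 8000 Hz = -1.1 dB
Formula: L_A = SPL + A_weight
L_A = 47.2 + (-1.1)
L_A = 46.1

46.1 dBA


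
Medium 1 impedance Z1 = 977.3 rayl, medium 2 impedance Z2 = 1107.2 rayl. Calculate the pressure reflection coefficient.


Given values:
  Z1 = 977.3 rayl, Z2 = 1107.2 rayl
Formula: R = (Z2 - Z1) / (Z2 + Z1)
Numerator: Z2 - Z1 = 1107.2 - 977.3 = 129.9
Denominator: Z2 + Z1 = 1107.2 + 977.3 = 2084.5
R = 129.9 / 2084.5 = 0.0623

0.0623


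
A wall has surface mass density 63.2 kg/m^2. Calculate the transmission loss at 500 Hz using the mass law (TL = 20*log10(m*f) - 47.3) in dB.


Given values:
  m = 63.2 kg/m^2, f = 500 Hz
Formula: TL = 20 * log10(m * f) - 47.3
Compute m * f = 63.2 * 500 = 31600.0
Compute log10(31600.0) = 4.499687
Compute 20 * 4.499687 = 89.9937
TL = 89.9937 - 47.3 = 42.69

42.69 dB


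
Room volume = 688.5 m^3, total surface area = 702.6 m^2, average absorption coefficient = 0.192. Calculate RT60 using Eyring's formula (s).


Given values:
  V = 688.5 m^3, S = 702.6 m^2, alpha = 0.192
Formula: RT60 = 0.161 * V / (-S * ln(1 - alpha))
Compute ln(1 - 0.192) = ln(0.808) = -0.213193
Denominator: -702.6 * -0.213193 = 149.7894
Numerator: 0.161 * 688.5 = 110.8485
RT60 = 110.8485 / 149.7894 = 0.74

0.74 s


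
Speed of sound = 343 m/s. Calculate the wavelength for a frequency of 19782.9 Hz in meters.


Given values:
  c = 343 m/s, f = 19782.9 Hz
Formula: lambda = c / f
lambda = 343 / 19782.9
lambda = 0.0173

0.0173 m


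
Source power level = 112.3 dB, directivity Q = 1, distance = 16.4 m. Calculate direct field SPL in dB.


Given values:
  Lw = 112.3 dB, Q = 1, r = 16.4 m
Formula: SPL = Lw + 10 * log10(Q / (4 * pi * r^2))
Compute 4 * pi * r^2 = 4 * pi * 16.4^2 = 3379.851
Compute Q / denom = 1 / 3379.851 = 0.00029587
Compute 10 * log10(0.00029587) = -35.289
SPL = 112.3 + (-35.289) = 77.01

77.01 dB


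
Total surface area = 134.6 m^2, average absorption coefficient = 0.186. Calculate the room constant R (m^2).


Given values:
  S = 134.6 m^2, alpha = 0.186
Formula: R = S * alpha / (1 - alpha)
Numerator: 134.6 * 0.186 = 25.0356
Denominator: 1 - 0.186 = 0.814
R = 25.0356 / 0.814 = 30.76

30.76 m^2


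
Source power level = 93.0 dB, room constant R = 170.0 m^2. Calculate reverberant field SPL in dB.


Given values:
  Lw = 93.0 dB, R = 170.0 m^2
Formula: SPL = Lw + 10 * log10(4 / R)
Compute 4 / R = 4 / 170.0 = 0.023529
Compute 10 * log10(0.023529) = -16.284
SPL = 93.0 + (-16.284) = 76.72

76.72 dB


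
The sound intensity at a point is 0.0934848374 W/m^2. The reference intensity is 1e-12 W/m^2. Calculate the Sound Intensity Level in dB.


Given values:
  I = 0.0934848374 W/m^2
  I_ref = 1e-12 W/m^2
Formula: SIL = 10 * log10(I / I_ref)
Compute ratio: I / I_ref = 93484837400
Compute log10: log10(93484837400) = 10.970741
Multiply: SIL = 10 * 10.970741 = 109.71

109.71 dB


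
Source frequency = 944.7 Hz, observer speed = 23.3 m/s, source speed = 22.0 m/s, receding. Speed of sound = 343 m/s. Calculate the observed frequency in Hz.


Given values:
  f_s = 944.7 Hz, v_o = 23.3 m/s, v_s = 22.0 m/s
  Direction: receding
Formula: f_o = f_s * (c - v_o) / (c + v_s)
Numerator: c - v_o = 343 - 23.3 = 319.7
Denominator: c + v_s = 343 + 22.0 = 365.0
f_o = 944.7 * 319.7 / 365.0 = 827.45

827.45 Hz


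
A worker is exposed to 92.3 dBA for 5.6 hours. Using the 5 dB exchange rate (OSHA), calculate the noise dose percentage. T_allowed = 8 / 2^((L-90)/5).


Given values:
  L = 92.3 dBA, T = 5.6 hours
Formula: T_allowed = 8 / 2^((L - 90) / 5)
Compute exponent: (92.3 - 90) / 5 = 0.46
Compute 2^(0.46) = 1.375542
T_allowed = 8 / 1.375542 = 5.815889 hours
Dose = (T / T_allowed) * 100
Dose = (5.6 / 5.815889) * 100 = 96.29

96.29 %


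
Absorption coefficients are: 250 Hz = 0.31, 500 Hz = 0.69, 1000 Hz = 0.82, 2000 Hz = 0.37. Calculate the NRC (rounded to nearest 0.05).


Given values:
  a_250 = 0.31, a_500 = 0.69
  a_1000 = 0.82, a_2000 = 0.37
Formula: NRC = (a250 + a500 + a1000 + a2000) / 4
Sum = 0.31 + 0.69 + 0.82 + 0.37 = 2.19
NRC = 2.19 / 4 = 0.5475
Rounded to nearest 0.05: 0.55

0.55


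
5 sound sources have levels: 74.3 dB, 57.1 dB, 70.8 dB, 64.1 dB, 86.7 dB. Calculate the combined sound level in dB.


Formula: L_total = 10 * log10( sum(10^(Li/10)) )
  Source 1: 10^(74.3/10) = 26915348.0393
  Source 2: 10^(57.1/10) = 512861.384
  Source 3: 10^(70.8/10) = 12022644.3462
  Source 4: 10^(64.1/10) = 2570395.7828
  Source 5: 10^(86.7/10) = 467735141.2872
Sum of linear values = 509756390.8395
L_total = 10 * log10(509756390.8395) = 87.07

87.07 dB


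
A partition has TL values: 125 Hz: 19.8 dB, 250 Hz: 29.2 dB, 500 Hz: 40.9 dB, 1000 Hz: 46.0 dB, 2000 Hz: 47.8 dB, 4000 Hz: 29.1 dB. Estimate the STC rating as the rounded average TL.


Given TL values at each frequency:
  125 Hz: 19.8 dB
  250 Hz: 29.2 dB
  500 Hz: 40.9 dB
  1000 Hz: 46.0 dB
  2000 Hz: 47.8 dB
  4000 Hz: 29.1 dB
Formula: STC ~ round(average of TL values)
Sum = 19.8 + 29.2 + 40.9 + 46.0 + 47.8 + 29.1 = 212.8
Average = 212.8 / 6 = 35.47
Rounded: 35

35


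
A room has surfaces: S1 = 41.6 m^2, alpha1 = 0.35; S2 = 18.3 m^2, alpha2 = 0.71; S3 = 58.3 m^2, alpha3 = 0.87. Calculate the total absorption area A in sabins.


Given surfaces:
  Surface 1: 41.6 * 0.35 = 14.56
  Surface 2: 18.3 * 0.71 = 12.993
  Surface 3: 58.3 * 0.87 = 50.721
Formula: A = sum(Si * alpha_i)
A = 14.56 + 12.993 + 50.721
A = 78.27

78.27 sabins


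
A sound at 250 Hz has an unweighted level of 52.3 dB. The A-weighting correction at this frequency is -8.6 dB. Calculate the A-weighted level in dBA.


Given values:
  SPL = 52.3 dB
  A-weighting at 250 Hz = -8.6 dB
Formula: L_A = SPL + A_weight
L_A = 52.3 + (-8.6)
L_A = 43.7

43.7 dBA


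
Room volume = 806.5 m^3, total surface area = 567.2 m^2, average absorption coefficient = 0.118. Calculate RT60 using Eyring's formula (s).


Given values:
  V = 806.5 m^3, S = 567.2 m^2, alpha = 0.118
Formula: RT60 = 0.161 * V / (-S * ln(1 - alpha))
Compute ln(1 - 0.118) = ln(0.882) = -0.125563
Denominator: -567.2 * -0.125563 = 71.2193
Numerator: 0.161 * 806.5 = 129.8465
RT60 = 129.8465 / 71.2193 = 1.823

1.823 s


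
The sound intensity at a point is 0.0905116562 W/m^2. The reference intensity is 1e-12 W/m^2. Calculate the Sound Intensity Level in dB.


Given values:
  I = 0.0905116562 W/m^2
  I_ref = 1e-12 W/m^2
Formula: SIL = 10 * log10(I / I_ref)
Compute ratio: I / I_ref = 90511656200
Compute log10: log10(90511656200) = 10.956705
Multiply: SIL = 10 * 10.956705 = 109.57

109.57 dB


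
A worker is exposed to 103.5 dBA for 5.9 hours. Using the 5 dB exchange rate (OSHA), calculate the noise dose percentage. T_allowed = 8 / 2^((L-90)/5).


Given values:
  L = 103.5 dBA, T = 5.9 hours
Formula: T_allowed = 8 / 2^((L - 90) / 5)
Compute exponent: (103.5 - 90) / 5 = 2.7
Compute 2^(2.7) = 6.498019
T_allowed = 8 / 6.498019 = 1.231144 hours
Dose = (T / T_allowed) * 100
Dose = (5.9 / 1.231144) * 100 = 479.23

479.23 %


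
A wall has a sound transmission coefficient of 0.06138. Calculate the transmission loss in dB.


Given values:
  tau = 0.06138
Formula: TL = 10 * log10(1 / tau)
Compute 1 / tau = 1 / 0.06138 = 16.292
Compute log10(16.292) = 1.211974
TL = 10 * 1.211974 = 12.12

12.12 dB


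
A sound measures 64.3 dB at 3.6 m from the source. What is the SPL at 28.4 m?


Given values:
  SPL1 = 64.3 dB, r1 = 3.6 m, r2 = 28.4 m
Formula: SPL2 = SPL1 - 20 * log10(r2 / r1)
Compute ratio: r2 / r1 = 28.4 / 3.6 = 7.8889
Compute log10: log10(7.8889) = 0.897016
Compute drop: 20 * 0.897016 = 17.9403
SPL2 = 64.3 - 17.9403 = 46.36

46.36 dB


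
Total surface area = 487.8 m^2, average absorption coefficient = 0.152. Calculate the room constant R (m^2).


Given values:
  S = 487.8 m^2, alpha = 0.152
Formula: R = S * alpha / (1 - alpha)
Numerator: 487.8 * 0.152 = 74.1456
Denominator: 1 - 0.152 = 0.848
R = 74.1456 / 0.848 = 87.44

87.44 m^2


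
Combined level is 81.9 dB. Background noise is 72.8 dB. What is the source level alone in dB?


Given values:
  L_total = 81.9 dB, L_bg = 72.8 dB
Formula: L_source = 10 * log10(10^(L_total/10) - 10^(L_bg/10))
Convert to linear:
  10^(81.9/10) = 154881661.8912
  10^(72.8/10) = 19054607.1796
Difference: 154881661.8912 - 19054607.1796 = 135827054.7116
L_source = 10 * log10(135827054.7116) = 81.33

81.33 dB


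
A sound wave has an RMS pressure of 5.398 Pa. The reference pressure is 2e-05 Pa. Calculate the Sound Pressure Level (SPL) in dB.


Given values:
  p = 5.398 Pa
  p_ref = 2e-05 Pa
Formula: SPL = 20 * log10(p / p_ref)
Compute ratio: p / p_ref = 5.398 / 2e-05 = 269900
Compute log10: log10(269900) = 5.431203
Multiply: SPL = 20 * 5.431203 = 108.62

108.62 dB


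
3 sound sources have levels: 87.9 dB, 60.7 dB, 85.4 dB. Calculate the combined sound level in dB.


Formula: L_total = 10 * log10( sum(10^(Li/10)) )
  Source 1: 10^(87.9/10) = 616595001.8615
  Source 2: 10^(60.7/10) = 1174897.5549
  Source 3: 10^(85.4/10) = 346736850.4525
Sum of linear values = 964506749.8689
L_total = 10 * log10(964506749.8689) = 89.84

89.84 dB


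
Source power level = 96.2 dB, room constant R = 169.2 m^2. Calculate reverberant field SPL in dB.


Given values:
  Lw = 96.2 dB, R = 169.2 m^2
Formula: SPL = Lw + 10 * log10(4 / R)
Compute 4 / R = 4 / 169.2 = 0.023641
Compute 10 * log10(0.023641) = -16.2633
SPL = 96.2 + (-16.2633) = 79.94

79.94 dB


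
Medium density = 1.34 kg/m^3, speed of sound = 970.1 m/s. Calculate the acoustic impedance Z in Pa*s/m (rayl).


Given values:
  rho = 1.34 kg/m^3
  c = 970.1 m/s
Formula: Z = rho * c
Z = 1.34 * 970.1
Z = 1299.93

1299.93 rayl


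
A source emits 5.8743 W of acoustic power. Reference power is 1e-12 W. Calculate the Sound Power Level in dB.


Given values:
  W = 5.8743 W
  W_ref = 1e-12 W
Formula: SWL = 10 * log10(W / W_ref)
Compute ratio: W / W_ref = 5874300000000
Compute log10: log10(5874300000000) = 12.768956
Multiply: SWL = 10 * 12.768956 = 127.69

127.69 dB


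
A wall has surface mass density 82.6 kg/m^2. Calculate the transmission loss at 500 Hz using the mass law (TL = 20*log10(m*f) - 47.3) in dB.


Given values:
  m = 82.6 kg/m^2, f = 500 Hz
Formula: TL = 20 * log10(m * f) - 47.3
Compute m * f = 82.6 * 500 = 41300.0
Compute log10(41300.0) = 4.61595
Compute 20 * 4.61595 = 92.319
TL = 92.319 - 47.3 = 45.02

45.02 dB


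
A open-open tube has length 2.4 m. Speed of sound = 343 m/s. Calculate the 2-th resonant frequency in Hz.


Given values:
  Tube type: open-open, L = 2.4 m, c = 343 m/s, n = 2
Formula: f_n = n * c / (2 * L)
Compute 2 * L = 2 * 2.4 = 4.8
f = 2 * 343 / 4.8
f = 142.92

142.92 Hz


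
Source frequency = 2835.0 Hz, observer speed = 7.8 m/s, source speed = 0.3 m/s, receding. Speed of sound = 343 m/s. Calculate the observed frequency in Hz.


Given values:
  f_s = 2835.0 Hz, v_o = 7.8 m/s, v_s = 0.3 m/s
  Direction: receding
Formula: f_o = f_s * (c - v_o) / (c + v_s)
Numerator: c - v_o = 343 - 7.8 = 335.2
Denominator: c + v_s = 343 + 0.3 = 343.3
f_o = 2835.0 * 335.2 / 343.3 = 2768.11

2768.11 Hz


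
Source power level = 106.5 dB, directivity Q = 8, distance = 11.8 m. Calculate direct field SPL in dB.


Given values:
  Lw = 106.5 dB, Q = 8, r = 11.8 m
Formula: SPL = Lw + 10 * log10(Q / (4 * pi * r^2))
Compute 4 * pi * r^2 = 4 * pi * 11.8^2 = 1749.7414
Compute Q / denom = 8 / 1749.7414 = 0.0045721
Compute 10 * log10(0.0045721) = -23.3988
SPL = 106.5 + (-23.3988) = 83.1

83.1 dB


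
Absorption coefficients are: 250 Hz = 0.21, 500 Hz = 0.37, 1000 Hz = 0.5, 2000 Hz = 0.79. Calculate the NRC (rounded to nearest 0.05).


Given values:
  a_250 = 0.21, a_500 = 0.37
  a_1000 = 0.5, a_2000 = 0.79
Formula: NRC = (a250 + a500 + a1000 + a2000) / 4
Sum = 0.21 + 0.37 + 0.5 + 0.79 = 1.87
NRC = 1.87 / 4 = 0.4675
Rounded to nearest 0.05: 0.45

0.45


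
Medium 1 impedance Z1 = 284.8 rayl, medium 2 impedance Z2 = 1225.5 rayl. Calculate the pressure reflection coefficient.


Given values:
  Z1 = 284.8 rayl, Z2 = 1225.5 rayl
Formula: R = (Z2 - Z1) / (Z2 + Z1)
Numerator: Z2 - Z1 = 1225.5 - 284.8 = 940.7
Denominator: Z2 + Z1 = 1225.5 + 284.8 = 1510.3
R = 940.7 / 1510.3 = 0.6229

0.6229


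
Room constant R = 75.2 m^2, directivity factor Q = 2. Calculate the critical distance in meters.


Given values:
  R = 75.2 m^2, Q = 2
Formula: d_c = 0.141 * sqrt(Q * R)
Compute Q * R = 2 * 75.2 = 150.4
Compute sqrt(150.4) = 12.2638
d_c = 0.141 * 12.2638 = 1.729

1.729 m


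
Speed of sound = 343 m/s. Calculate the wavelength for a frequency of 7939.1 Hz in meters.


Given values:
  c = 343 m/s, f = 7939.1 Hz
Formula: lambda = c / f
lambda = 343 / 7939.1
lambda = 0.0432

0.0432 m


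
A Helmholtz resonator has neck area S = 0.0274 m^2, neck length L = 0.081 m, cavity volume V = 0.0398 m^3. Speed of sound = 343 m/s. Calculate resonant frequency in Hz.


Given values:
  S = 0.0274 m^2, L = 0.081 m, V = 0.0398 m^3, c = 343 m/s
Formula: f = (c / (2*pi)) * sqrt(S / (V * L))
Compute V * L = 0.0398 * 0.081 = 0.0032238
Compute S / (V * L) = 0.0274 / 0.0032238 = 8.4993
Compute sqrt(8.4993) = 2.915356
Compute c / (2*pi) = 343 / 6.283185 = 54.590148
f = 54.590148 * 2.915356 = 159.15

159.15 Hz


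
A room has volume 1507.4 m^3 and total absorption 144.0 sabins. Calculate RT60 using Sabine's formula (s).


Given values:
  V = 1507.4 m^3
  A = 144.0 sabins
Formula: RT60 = 0.161 * V / A
Numerator: 0.161 * 1507.4 = 242.6914
RT60 = 242.6914 / 144.0 = 1.685

1.685 s


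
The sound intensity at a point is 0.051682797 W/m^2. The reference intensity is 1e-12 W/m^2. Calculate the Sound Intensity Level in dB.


Given values:
  I = 0.051682797 W/m^2
  I_ref = 1e-12 W/m^2
Formula: SIL = 10 * log10(I / I_ref)
Compute ratio: I / I_ref = 51682797000
Compute log10: log10(51682797000) = 10.713346
Multiply: SIL = 10 * 10.713346 = 107.13

107.13 dB


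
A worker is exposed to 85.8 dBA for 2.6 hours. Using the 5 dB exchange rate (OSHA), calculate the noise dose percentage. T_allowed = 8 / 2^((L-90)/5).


Given values:
  L = 85.8 dBA, T = 2.6 hours
Formula: T_allowed = 8 / 2^((L - 90) / 5)
Compute exponent: (85.8 - 90) / 5 = -0.84
Compute 2^(-0.84) = 0.558644
T_allowed = 8 / 0.558644 = 14.32039 hours
Dose = (T / T_allowed) * 100
Dose = (2.6 / 14.32039) * 100 = 18.16

18.16 %
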